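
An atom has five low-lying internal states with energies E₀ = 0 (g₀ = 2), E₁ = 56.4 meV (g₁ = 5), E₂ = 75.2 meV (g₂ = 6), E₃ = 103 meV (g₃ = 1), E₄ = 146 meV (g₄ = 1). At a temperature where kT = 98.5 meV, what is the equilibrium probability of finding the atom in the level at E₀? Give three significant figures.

0.244

Eᵢ/kT = 0, 0.57259, 0.76345, 1.0457, 1.4822.
Z = Σ gᵢe^(−Eᵢ/kT) = 2·e^(−0) + 5·e^(−0.57259) + 6·e^(−0.76345) + 1·e^(−1.0457) + 1·e^(−1.4822) = 2.0000 + 2.8203 + 2.7963 + 0.35145 + 0.22714 = 8.1952.
P₀ = g₀ e^(−E₀/kT) / Z = 2.0000/8.1952 = 0.244.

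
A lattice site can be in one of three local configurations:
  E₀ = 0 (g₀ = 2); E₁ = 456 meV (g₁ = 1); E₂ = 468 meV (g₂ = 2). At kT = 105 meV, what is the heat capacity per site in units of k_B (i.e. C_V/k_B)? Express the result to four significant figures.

0.3405

Eᵢ/kT = 0, 4.34286, 4.45714.
Z = Σ gᵢe^(−Eᵢ/kT) = 2·e^(−0) + 1·e^(−4.34286) + 2·e^(−4.45714) = 2.00000 + 0.0129993 + 0.0231910 = 2.03619.
⟨E⟩ = 8.24141 meV, ⟨E²⟩ = 3822.04 meV².
C_V/k_B = (⟨E²⟩ − ⟨E⟩²)/(kT)² = (3822.04 − 67.9208)/11025.0 = 0.3405.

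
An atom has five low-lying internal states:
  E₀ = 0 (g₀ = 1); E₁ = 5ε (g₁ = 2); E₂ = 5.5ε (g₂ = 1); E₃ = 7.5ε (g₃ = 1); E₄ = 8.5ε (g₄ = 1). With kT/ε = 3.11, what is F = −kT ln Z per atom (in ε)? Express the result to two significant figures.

-1.7 ε

Eᵢ/kT = 0, 1.608, 1.768, 2.412, 2.733.
Z = Σ gᵢe^(−Eᵢ/kT) = 1·e^(−0) + 2·e^(−1.608) + 1·e^(−1.768) + 1·e^(−2.412) + 1·e^(−2.733) = 1.000 + 0.4006 + 0.1707 + 0.08964 + 0.06502 = 1.726.
F = −kT ln Z = −3.11 × ln(1.726) = −3.11 × 0.5458 = -1.7 ε.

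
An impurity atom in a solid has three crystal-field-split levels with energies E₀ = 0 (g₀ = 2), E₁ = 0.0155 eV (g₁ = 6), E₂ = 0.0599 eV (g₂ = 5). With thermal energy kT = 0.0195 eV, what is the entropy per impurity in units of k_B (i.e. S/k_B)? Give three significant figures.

Eᵢ/kT = 0, 0.79487, 3.0718.
Z = Σ gᵢe^(−Eᵢ/kT) = 2·e^(−0) + 6·e^(−0.79487) + 5·e^(−3.0718) = 2.0000 + 2.7098 + 0.23169 = 4.9415.
⟨E⟩ = Σ EᵢPᵢ = 0.011308 eV.
S/k_B = ln Z + ⟨E⟩/kT = ln(4.9415) + 0.011308/0.0195 = 1.5977 + 0.57990 = 2.18.

2.18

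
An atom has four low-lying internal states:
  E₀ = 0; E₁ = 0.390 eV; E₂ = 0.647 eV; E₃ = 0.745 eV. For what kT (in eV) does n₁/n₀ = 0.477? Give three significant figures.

0.527 eV

n₁/n₀ = exp[−(E₁−E₀)/kT] = 0.477.
⇒ (E₁−E₀)/kT = ln(1/0.477) = ln(2.0964) = 0.74022.
kT = 0.390 eV / 0.74022 = 0.527 eV.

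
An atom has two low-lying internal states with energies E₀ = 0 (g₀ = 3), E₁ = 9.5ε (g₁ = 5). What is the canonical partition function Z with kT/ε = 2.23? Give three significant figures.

Eᵢ/kT = 0, 4.2601.
Z = Σ gᵢe^(−Eᵢ/kT) = 3·e^(−0) + 5·e^(−4.2601) = 3.0000 + 0.070604 = 3.0706.

Z = 3.07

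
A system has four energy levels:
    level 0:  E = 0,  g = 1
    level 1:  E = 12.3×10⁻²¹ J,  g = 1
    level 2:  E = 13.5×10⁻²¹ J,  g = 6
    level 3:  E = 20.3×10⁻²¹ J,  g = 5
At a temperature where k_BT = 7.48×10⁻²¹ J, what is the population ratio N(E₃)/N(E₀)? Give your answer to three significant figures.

0.331

n₃/n₀ = (g₃/g₀) exp[−(E₃−E₀)/kT] = (5/1) × exp(−(20.3 ×10⁻²¹ J)/(7.48 ×10⁻²¹ J)) = (5/1) × exp(-2.7139) = 0.331.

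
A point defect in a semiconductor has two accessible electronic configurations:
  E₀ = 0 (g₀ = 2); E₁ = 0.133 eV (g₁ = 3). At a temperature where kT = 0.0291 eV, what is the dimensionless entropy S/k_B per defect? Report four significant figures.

Eᵢ/kT = 0, 4.57045.
Z = Σ gᵢe^(−Eᵢ/kT) = 2·e^(−0) + 3·e^(−4.57045) = 2.00000 + 0.0310599 = 2.03106.
⟨E⟩ = Σ EᵢPᵢ = 0.00203390 eV.
S/k_B = ln Z + ⟨E⟩/kT = ln(2.03106) + 0.00203390/0.0291 = 0.708558 + 0.0698935 = 0.7785.

0.7785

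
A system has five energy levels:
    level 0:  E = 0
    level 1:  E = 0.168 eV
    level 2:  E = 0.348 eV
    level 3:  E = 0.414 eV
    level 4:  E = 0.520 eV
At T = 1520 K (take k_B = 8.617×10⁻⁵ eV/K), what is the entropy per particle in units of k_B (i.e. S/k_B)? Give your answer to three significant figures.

0.876

k_BT = 8.617×10⁻⁵ × 1520 K = 0.13098 eV.
Eᵢ/kT = 0, 1.2826, 2.6569, 3.1608, 3.9701.
Z = Σ e^(−Eᵢ/kT) = e^(−0) + e^(−1.2826) + e^(−2.6569) + e^(−3.1608) + e^(−3.9701) = 1.0000 + 0.27732 + 0.070165 + 0.042392 + 0.018872 = 1.4087.
⟨E⟩ = Σ EᵢPᵢ = 0.069831 eV.
S/k_B = ln Z + ⟨E⟩/kT = ln(1.4087) + 0.069831/0.13098 = 0.34267 + 0.53314 = 0.876.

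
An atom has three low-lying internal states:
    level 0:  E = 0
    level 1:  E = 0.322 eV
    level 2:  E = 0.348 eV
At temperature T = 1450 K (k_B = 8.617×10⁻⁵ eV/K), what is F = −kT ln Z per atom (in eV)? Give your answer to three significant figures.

-0.0161 eV

k_BT = 8.617×10⁻⁵ × 1450 K = 0.12495 eV.
Eᵢ/kT = 0, 2.5770, 2.7851.
Z = Σ e^(−Eᵢ/kT) = e^(−0) + e^(−2.5770) + e^(−2.7851) = 1.0000 + 0.076002 + 0.061723 = 1.1377.
F = −kT ln Z = −0.12495 × ln(1.1377) = −0.12495 × 0.12901 = -0.0161 eV.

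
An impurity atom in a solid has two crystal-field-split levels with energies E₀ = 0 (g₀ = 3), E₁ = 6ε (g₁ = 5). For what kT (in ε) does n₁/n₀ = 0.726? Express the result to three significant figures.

7.22 ε

n₁/n₀ = (g₁/g₀) exp[−(E₁−E₀)/kT] = 0.726.
⇒ (E₁−E₀)/kT = ln((5/3)/0.726) = ln(2.2957) = 0.83104.
kT = 6ε / 0.83104 = 7.22 ε.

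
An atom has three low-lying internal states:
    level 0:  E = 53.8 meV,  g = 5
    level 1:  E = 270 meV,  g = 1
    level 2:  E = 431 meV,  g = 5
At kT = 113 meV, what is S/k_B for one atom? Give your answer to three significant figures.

Eᵢ/kT = 0.47611, 2.3894, 3.8142.
Z = Σ gᵢe^(−Eᵢ/kT) = 5·e^(−0.47611) + 1·e^(−2.3894) + 5·e^(−3.8142) = 3.1060 + 0.091685 + 0.11028 = 3.3080.
⟨E⟩ = Σ EᵢPᵢ = 72.367 meV.
S/k_B = ln Z + ⟨E⟩/kT = ln(3.3080) + 72.367/113 = 1.1963 + 0.64042 = 1.84.

1.84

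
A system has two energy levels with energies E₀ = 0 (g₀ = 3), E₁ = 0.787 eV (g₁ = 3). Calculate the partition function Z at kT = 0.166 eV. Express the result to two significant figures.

Eᵢ/kT = 0, 4.741.
Z = Σ gᵢe^(−Eᵢ/kT) = 3·e^(−0) + 3·e^(−4.741) = 3.000 + 0.02619 = 3.026.

Z = 3.0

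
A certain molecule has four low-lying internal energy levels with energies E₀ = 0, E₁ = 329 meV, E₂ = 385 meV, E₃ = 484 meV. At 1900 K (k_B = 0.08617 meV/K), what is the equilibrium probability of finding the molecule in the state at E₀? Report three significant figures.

k_BT = 0.08617 × 1900 K = 163.72 meV.
Eᵢ/kT = 0, 2.0095, 2.3516, 2.9563.
Z = Σ e^(−Eᵢ/kT) = e^(−0) + e^(−2.0095) + e^(−2.3516) + e^(−2.9563) = 1.0000 + 0.13406 + 0.095217 + 0.052011 = 1.2813.
P₀ = e^(−E₀/kT) / Z = 1.0000/1.2813 = 0.780.

0.780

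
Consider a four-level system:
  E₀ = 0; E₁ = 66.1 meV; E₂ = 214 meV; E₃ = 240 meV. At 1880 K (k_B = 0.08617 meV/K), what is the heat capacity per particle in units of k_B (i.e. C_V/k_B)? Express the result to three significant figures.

0.300

k_BT = 0.08617 × 1880 K = 162.00 meV.
Eᵢ/kT = 0, 0.40802, 1.3210, 1.4815.
Z = Σ e^(−Eᵢ/kT) = e^(−0) + e^(−0.40802) + e^(−1.3210) + e^(−1.4815) = 1.0000 + 0.66497 + 0.26687 + 0.22730 = 2.1591.
⟨E⟩ = 72.075 meV, ⟨E²⟩ = 13070 meV².
C_V/k_B = (⟨E²⟩ − ⟨E⟩²)/(kT)² = (13070 − 5194.8)/26244 = 0.300.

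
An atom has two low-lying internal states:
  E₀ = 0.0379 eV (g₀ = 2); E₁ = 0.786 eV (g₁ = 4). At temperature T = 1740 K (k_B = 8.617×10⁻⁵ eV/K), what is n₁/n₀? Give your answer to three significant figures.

k_BT = 8.617×10⁻⁵ × 1740 K = 0.14994 eV.
n₁/n₀ = (g₁/g₀) exp[−(E₁−E₀)/kT] = (4/2) × exp(−(0.7481 eV)/(0.14994 eV)) = (4/2) × exp(-4.9893) = 0.0136.

0.0136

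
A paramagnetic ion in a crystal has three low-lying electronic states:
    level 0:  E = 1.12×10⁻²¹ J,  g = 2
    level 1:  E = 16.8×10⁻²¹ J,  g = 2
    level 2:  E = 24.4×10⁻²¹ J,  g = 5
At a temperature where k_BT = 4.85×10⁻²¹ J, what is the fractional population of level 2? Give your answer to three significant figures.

0.0194

Eᵢ/kT = 0.23093, 3.4639, 5.0309.
Z = Σ gᵢe^(−Eᵢ/kT) = 2·e^(−0.23093) + 2·e^(−3.4639) + 5·e^(−5.0309) = 1.5876 + 0.062615 + 0.032665 = 1.6829.
P₂ = g₂ e^(−E₂/kT) / Z = 0.032665/1.6829 = 0.0194.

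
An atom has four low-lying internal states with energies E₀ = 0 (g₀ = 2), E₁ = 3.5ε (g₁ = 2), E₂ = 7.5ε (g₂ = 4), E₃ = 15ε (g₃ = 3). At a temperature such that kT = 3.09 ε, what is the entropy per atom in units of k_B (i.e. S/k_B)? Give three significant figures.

1.67

Eᵢ/kT = 0, 1.1327, 2.4272, 4.8544.
Z = Σ gᵢe^(−Eᵢ/kT) = 2·e^(−0) + 2·e^(−1.1327) + 4·e^(−2.4272) + 3·e^(−4.8544) = 2.0000 + 0.64432 + 0.35313 + 0.023382 = 3.0208.
⟨E⟩ = Σ EᵢPᵢ = 1.7394 ε.
S/k_B = ln Z + ⟨E⟩/kT = ln(3.0208) + 1.7394/3.09 = 1.1055 + 0.56291 = 1.67.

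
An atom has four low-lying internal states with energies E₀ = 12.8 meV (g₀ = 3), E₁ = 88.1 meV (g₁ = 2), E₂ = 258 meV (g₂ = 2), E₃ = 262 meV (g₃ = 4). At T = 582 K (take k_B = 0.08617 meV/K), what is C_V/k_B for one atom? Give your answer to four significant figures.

0.5241

k_BT = 0.08617 × 582 K = 50.1509 meV.
Eᵢ/kT = 0.255230, 1.75670, 5.14447, 5.22423.
Z = Σ gᵢe^(−Eᵢ/kT) = 3·e^(−0.255230) + 2·e^(−1.75670) + 2·e^(−5.14447) + 4·e^(−5.22423) = 2.32421 + 0.345227 + 0.0116631 + 0.0215380 = 2.70264.
⟨E⟩ = 25.4627 meV, ⟨E²⟩ = 1966.64 meV².
C_V/k_B = (⟨E²⟩ − ⟨E⟩²)/(kT)² = (1966.64 − 648.349)/2515.11 = 0.5241.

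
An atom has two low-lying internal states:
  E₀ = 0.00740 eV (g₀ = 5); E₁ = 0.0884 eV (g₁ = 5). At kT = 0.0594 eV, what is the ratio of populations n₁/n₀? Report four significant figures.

0.2557

n₁/n₀ = (g₁/g₀) exp[−(E₁−E₀)/kT] = (5/5) × exp(−(0.08100 eV)/(0.0594 eV)) = (5/5) × exp(-1.36364) = 0.2557.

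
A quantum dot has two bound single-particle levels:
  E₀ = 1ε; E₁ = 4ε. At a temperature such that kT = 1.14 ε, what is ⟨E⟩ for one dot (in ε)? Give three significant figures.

Eᵢ/kT = 0.87719, 3.5088.
Z = Σ e^(−Eᵢ/kT) = e^(−0.87719) + e^(−3.5088) = 0.41595 + 0.029933 = 0.44588.
⟨E⟩ = Σ Eᵢ e^(−Eᵢ/kT) / Z = (1·0.41595 + 4·0.029933) / 0.44588 = 1.20 ε.

1.20 ε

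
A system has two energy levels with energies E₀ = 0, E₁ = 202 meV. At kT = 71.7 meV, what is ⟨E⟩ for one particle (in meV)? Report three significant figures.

11.4 meV

Eᵢ/kT = 0, 2.8173.
Z = Σ e^(−Eᵢ/kT) = e^(−0) + e^(−2.8173) = 1.0000 + 0.059767 = 1.0598.
⟨E⟩ = Σ Eᵢ e^(−Eᵢ/kT) / Z = (0·1.0000 + 202·0.059767) / 1.0598 = 11.4 meV.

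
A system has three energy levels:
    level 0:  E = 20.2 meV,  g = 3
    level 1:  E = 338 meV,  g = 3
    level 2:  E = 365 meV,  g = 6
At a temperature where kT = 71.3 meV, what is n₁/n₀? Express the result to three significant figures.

n₁/n₀ = (g₁/g₀) exp[−(E₁−E₀)/kT] = (3/3) × exp(−(317.8 meV)/(71.3 meV)) = (3/3) × exp(-4.4572) = 0.0116.

0.0116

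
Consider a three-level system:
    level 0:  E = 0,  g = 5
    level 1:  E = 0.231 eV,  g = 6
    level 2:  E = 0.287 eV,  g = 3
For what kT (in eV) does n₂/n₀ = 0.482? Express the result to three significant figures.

1.31 eV

n₂/n₀ = (g₂/g₀) exp[−(E₂−E₀)/kT] = 0.482.
⇒ (E₂−E₀)/kT = ln((3/5)/0.482) = ln(1.2448) = 0.21897.
kT = 0.287 eV / 0.21897 = 1.31 eV.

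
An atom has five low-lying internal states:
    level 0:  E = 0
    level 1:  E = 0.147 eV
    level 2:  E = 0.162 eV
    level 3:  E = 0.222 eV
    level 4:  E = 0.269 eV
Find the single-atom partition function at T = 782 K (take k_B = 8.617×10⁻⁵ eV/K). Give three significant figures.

k_BT = 8.617×10⁻⁵ × 782 K = 0.067385 eV.
Eᵢ/kT = 0, 2.1815, 2.4041, 3.2945, 3.9920.
Z = Σ e^(−Eᵢ/kT) = e^(−0) + e^(−2.1815) + e^(−2.4041) + e^(−3.2945) + e^(−3.9920) = 1.0000 + 0.11287 + 0.090347 + 0.037087 + 0.018463 = 1.2588.

Z = 1.26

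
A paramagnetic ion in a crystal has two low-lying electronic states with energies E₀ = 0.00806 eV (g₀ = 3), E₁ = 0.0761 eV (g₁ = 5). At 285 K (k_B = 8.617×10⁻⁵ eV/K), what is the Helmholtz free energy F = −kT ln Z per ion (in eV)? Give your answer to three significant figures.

-0.0214 eV

k_BT = 8.617×10⁻⁵ × 285 K = 0.024558 eV.
Eᵢ/kT = 0.32820, 3.0988.
Z = Σ gᵢe^(−Eᵢ/kT) = 3·e^(−0.32820) + 5·e^(−3.0988) = 2.1607 + 0.22552 = 2.3862.
F = −kT ln Z = −0.024558 × ln(2.3862) = −0.024558 × 0.86970 = -0.0214 eV.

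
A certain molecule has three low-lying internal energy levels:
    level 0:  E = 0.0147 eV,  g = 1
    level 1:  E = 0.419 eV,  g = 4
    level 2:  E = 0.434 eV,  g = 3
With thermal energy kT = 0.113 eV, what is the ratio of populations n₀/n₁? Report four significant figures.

8.949

n₀/n₁ = (g₀/g₁) exp[−(E₀−E₁)/kT] = (1/4) × exp(−(-0.4043 eV)/(0.113 eV)) = (1/4) × exp(3.57788) = 8.949.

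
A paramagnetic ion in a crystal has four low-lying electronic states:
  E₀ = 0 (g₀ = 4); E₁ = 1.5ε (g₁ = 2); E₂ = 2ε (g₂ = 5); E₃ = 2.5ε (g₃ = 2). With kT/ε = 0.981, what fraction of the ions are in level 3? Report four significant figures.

0.02984

Eᵢ/kT = 0, 1.52905, 2.03874, 2.54842.
Z = Σ gᵢe^(−Eᵢ/kT) = 4·e^(−0) + 2·e^(−1.52905) + 5·e^(−2.03874) + 2·e^(−2.54842) = 4.00000 + 0.433483 + 0.650963 + 0.156410 = 5.24086.
P₃ = g₃ e^(−E₃/kT) / Z = 0.156410/5.24086 = 0.02984.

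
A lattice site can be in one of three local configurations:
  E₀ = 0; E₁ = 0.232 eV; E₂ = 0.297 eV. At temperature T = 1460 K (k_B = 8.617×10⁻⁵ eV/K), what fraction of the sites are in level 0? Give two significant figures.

k_BT = 8.617×10⁻⁵ × 1460 K = 0.1258 eV.
Eᵢ/kT = 0, 1.844, 2.361.
Z = Σ e^(−Eᵢ/kT) = e^(−0) + e^(−1.844) + e^(−2.361) = 1.000 + 0.1582 + 0.09433 = 1.253.
P₀ = e^(−E₀/kT) / Z = 1.000/1.253 = 0.80.

0.80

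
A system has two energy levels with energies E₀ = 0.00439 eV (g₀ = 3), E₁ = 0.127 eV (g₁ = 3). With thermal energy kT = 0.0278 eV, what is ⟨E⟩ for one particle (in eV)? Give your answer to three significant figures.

Eᵢ/kT = 0.15791, 4.5683.
Z = Σ gᵢe^(−Eᵢ/kT) = 3·e^(−0.15791) + 3·e^(−4.5683) = 2.5618 + 0.031127 = 2.5929.
⟨E⟩ = Σ Eᵢ gᵢe^(−Eᵢ/kT) / Z = (0.00439·2.5618 + 0.127·0.031127) / 2.5929 = 0.00586 eV.

0.00586 eV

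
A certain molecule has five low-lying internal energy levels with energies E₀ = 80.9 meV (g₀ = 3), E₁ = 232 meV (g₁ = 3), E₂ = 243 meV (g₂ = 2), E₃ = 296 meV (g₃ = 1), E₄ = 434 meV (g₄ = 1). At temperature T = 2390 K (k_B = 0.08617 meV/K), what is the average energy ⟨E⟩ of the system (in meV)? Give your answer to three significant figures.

167 meV

k_BT = 0.08617 × 2390 K = 205.95 meV.
Eᵢ/kT = 0.39281, 1.1265, 1.1799, 1.4372, 2.1073.
Z = Σ gᵢe^(−Eᵢ/kT) = 3·e^(−0.39281) + 3·e^(−1.1265) + 2·e^(−1.1799) + 1·e^(−1.4372) + 1·e^(−2.1073) = 2.0255 + 0.97250 + 0.61462 + 0.23759 + 0.12157 = 3.9718.
⟨E⟩ = Σ Eᵢ gᵢe^(−Eᵢ/kT) / Z = (80.9·2.0255 + 232·0.97250 + 243·0.61462 + 296·0.23759 + 434·0.12157) / 3.9718 = 167 meV.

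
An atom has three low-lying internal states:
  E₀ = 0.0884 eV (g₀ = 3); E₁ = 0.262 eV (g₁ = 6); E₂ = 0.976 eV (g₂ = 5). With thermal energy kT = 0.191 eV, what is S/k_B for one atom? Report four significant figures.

Eᵢ/kT = 0.462827, 1.37173, 5.10995.
Z = Σ gᵢe^(−Eᵢ/kT) = 3·e^(−0.462827) + 6·e^(−1.37173) + 5·e^(−5.10995) = 1.88850 + 1.52201 + 0.0301819 = 3.44069.
⟨E⟩ = Σ EᵢPᵢ = 0.172979 eV.
S/k_B = ln Z + ⟨E⟩/kT = ln(3.44069) + 0.172979/0.191 = 1.23567 + 0.905649 = 2.141.

2.141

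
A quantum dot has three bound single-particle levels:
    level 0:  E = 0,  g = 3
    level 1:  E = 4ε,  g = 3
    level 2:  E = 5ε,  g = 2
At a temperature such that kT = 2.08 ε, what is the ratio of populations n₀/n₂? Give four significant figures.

16.60

n₀/n₂ = (g₀/g₂) exp[−(E₀−E₂)/kT] = (3/2) × exp(−(-5ε)/(2.08ε)) = (3/2) × exp(2.40385) = 16.60.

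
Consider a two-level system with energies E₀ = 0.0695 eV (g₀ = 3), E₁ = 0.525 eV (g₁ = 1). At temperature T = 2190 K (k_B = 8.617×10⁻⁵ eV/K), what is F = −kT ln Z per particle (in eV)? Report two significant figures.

-0.14 eV

k_BT = 8.617×10⁻⁵ × 2190 K = 0.1887 eV.
Eᵢ/kT = 0.3683, 2.782.
Z = Σ gᵢe^(−Eᵢ/kT) = 3·e^(−0.3683) + 1·e^(−2.782) = 2.076 + 0.06191 = 2.138.
F = −kT ln Z = −0.1887 × ln(2.138) = −0.1887 × 0.7599 = -0.14 eV.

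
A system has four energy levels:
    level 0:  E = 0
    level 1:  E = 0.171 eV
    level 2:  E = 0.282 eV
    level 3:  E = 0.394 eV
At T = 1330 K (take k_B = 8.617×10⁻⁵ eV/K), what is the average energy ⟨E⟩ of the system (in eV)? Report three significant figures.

0.0560 eV

k_BT = 8.617×10⁻⁵ × 1330 K = 0.11461 eV.
Eᵢ/kT = 0, 1.4920, 2.4605, 3.4377.
Z = Σ e^(−Eᵢ/kT) = e^(−0) + e^(−1.4920) + e^(−2.4605) + e^(−3.4377) = 1.0000 + 0.22492 + 0.085392 + 0.032139 = 1.3425.
⟨E⟩ = Σ Eᵢ e^(−Eᵢ/kT) / Z = (0·1.0000 + 0.171·0.22492 + 0.282·0.085392 + 0.394·0.032139) / 1.3425 = 0.0560 eV.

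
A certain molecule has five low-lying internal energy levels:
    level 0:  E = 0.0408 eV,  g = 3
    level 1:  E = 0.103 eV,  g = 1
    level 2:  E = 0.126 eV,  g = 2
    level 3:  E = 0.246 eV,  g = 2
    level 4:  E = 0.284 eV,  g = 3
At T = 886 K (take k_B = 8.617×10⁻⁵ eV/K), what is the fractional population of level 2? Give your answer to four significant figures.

0.1503

k_BT = 8.617×10⁻⁵ × 886 K = 0.0763466 eV.
Eᵢ/kT = 0.534405, 1.34911, 1.65037, 3.22215, 3.71988.
Z = Σ gᵢe^(−Eᵢ/kT) = 3·e^(−0.534405) + 1·e^(−1.34911) + 2·e^(−1.65037) + 2·e^(−3.22215) + 3·e^(−3.71988) = 1.75805 + 0.259471 + 0.383958 + 0.0797385 + 0.0727106 = 2.55393.
P₂ = g₂ e^(−E₂/kT) / Z = 0.383958/2.55393 = 0.1503.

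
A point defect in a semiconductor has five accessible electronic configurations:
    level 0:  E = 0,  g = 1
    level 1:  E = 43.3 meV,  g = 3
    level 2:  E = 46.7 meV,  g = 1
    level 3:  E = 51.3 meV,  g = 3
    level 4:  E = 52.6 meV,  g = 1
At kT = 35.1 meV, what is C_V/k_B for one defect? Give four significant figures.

Eᵢ/kT = 0, 1.23362, 1.33048, 1.46154, 1.49858.
Z = Σ gᵢe^(−Eᵢ/kT) = 1·e^(−0) + 3·e^(−1.23362) + 1·e^(−1.33048) + 3·e^(−1.46154) + 1·e^(−1.49858) = 1.00000 + 0.873709 + 0.264350 + 0.695637 + 0.223447 = 3.05714.
⟨E⟩ = 31.9306 meV, ⟨E²⟩ = 1525.46 meV².
C_V/k_B = (⟨E²⟩ − ⟨E⟩²)/(kT)² = (1525.46 − 1019.56)/1232.01 = 0.4106.

0.4106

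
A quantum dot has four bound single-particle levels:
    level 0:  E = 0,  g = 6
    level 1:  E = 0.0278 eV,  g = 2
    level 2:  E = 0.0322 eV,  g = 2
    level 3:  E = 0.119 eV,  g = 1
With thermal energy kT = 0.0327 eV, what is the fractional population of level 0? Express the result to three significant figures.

0.787

Eᵢ/kT = 0, 0.85015, 0.98471, 3.6391.
Z = Σ gᵢe^(−Eᵢ/kT) = 6·e^(−0) + 2·e^(−0.85015) + 2·e^(−0.98471) + 1·e^(−3.6391) = 6.0000 + 0.85470 + 0.74710 + 0.026276 = 7.6281.
P₀ = g₀ e^(−E₀/kT) / Z = 6.0000/7.6281 = 0.787.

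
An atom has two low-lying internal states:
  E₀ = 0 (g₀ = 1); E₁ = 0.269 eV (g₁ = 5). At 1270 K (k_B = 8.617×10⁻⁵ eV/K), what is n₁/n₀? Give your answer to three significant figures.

k_BT = 8.617×10⁻⁵ × 1270 K = 0.10944 eV.
n₁/n₀ = (g₁/g₀) exp[−(E₁−E₀)/kT] = (5/1) × exp(−(0.269 eV)/(0.10944 eV)) = (5/1) × exp(-2.4580) = 0.428.

0.428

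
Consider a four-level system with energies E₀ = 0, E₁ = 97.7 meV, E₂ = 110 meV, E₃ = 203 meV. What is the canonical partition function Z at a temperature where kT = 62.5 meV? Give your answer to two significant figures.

Eᵢ/kT = 0, 1.563, 1.760, 3.248.
Z = Σ e^(−Eᵢ/kT) = e^(−0) + e^(−1.563) + e^(−1.760) + e^(−3.248) = 1.000 + 0.2095 + 0.1720 + 0.03885 = 1.420.

Z = 1.4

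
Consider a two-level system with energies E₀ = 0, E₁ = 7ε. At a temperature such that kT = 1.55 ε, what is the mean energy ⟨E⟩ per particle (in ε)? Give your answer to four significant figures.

Eᵢ/kT = 0, 4.51613.
Z = Σ e^(−Eᵢ/kT) = e^(−0) + e^(−4.51613) = 1.00000 + 0.0109312 = 1.01093.
⟨E⟩ = Σ Eᵢ e^(−Eᵢ/kT) / Z = (0·1.00000 + 7·0.0109312) / 1.01093 = 0.07569 ε.

0.07569 ε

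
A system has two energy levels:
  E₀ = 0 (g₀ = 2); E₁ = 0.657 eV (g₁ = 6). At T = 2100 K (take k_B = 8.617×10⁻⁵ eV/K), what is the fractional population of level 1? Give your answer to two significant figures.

k_BT = 8.617×10⁻⁵ × 2100 K = 0.1810 eV.
Eᵢ/kT = 0, 3.630.
Z = Σ gᵢe^(−Eᵢ/kT) = 2·e^(−0) + 6·e^(−3.630) = 2.000 + 0.1591 = 2.159.
P₁ = g₁ e^(−E₁/kT) / Z = 0.1591/2.159 = 0.074.

0.074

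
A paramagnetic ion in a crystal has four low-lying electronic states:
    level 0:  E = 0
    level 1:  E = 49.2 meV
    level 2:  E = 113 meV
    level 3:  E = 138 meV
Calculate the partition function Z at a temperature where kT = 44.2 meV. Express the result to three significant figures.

Eᵢ/kT = 0, 1.1131, 2.5566, 3.1222.
Z = Σ e^(−Eᵢ/kT) = e^(−0) + e^(−1.1131) + e^(−2.5566) + e^(−3.1222) = 1.0000 + 0.32854 + 0.077568 + 0.044060 = 1.4502.

Z = 1.45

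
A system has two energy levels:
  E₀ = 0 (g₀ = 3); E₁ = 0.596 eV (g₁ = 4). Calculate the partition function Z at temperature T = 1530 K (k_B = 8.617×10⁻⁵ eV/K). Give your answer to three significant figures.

k_BT = 8.617×10⁻⁵ × 1530 K = 0.13184 eV.
Eᵢ/kT = 0, 4.5206.
Z = Σ gᵢe^(−Eᵢ/kT) = 3·e^(−0) + 4·e^(−4.5206) = 3.0000 + 0.043530 = 3.0435.

Z = 3.04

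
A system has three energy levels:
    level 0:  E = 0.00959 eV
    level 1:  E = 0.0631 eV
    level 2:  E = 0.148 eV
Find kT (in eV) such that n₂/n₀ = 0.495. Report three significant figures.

n₂/n₀ = exp[−(E₂−E₀)/kT] = 0.495.
⇒ (E₂−E₀)/kT = ln(1/0.495) = ln(2.0202) = 0.70320.
kT = 0.13841 eV / 0.70320 = 0.197 eV.

0.197 eV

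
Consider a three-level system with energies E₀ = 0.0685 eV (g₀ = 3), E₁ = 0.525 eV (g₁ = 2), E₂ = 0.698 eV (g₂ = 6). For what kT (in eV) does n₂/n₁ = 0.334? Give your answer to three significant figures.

0.0788 eV

n₂/n₁ = (g₂/g₁) exp[−(E₂−E₁)/kT] = 0.334.
⇒ (E₂−E₁)/kT = ln((6/2)/0.334) = ln(8.9820) = 2.1952.
kT = 0.173 eV / 2.1952 = 0.0788 eV.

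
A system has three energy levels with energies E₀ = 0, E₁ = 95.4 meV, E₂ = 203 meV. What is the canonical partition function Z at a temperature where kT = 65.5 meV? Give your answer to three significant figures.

Z = 1.28

Eᵢ/kT = 0, 1.4565, 3.0992.
Z = Σ e^(−Eᵢ/kT) = e^(−0) + e^(−1.4565) + e^(−3.0992) = 1.0000 + 0.23305 + 0.045085 = 1.2781.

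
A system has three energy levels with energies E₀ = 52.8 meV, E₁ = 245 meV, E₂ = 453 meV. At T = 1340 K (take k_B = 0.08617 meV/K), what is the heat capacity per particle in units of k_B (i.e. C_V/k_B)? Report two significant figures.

k_BT = 0.08617 × 1340 K = 115.5 meV.
Eᵢ/kT = 0.4571, 2.121, 3.922.
Z = Σ e^(−Eᵢ/kT) = e^(−0.4571) + e^(−2.121) + e^(−3.922) = 0.6331 + 0.1199 + 0.01980 = 0.7728.
⟨E⟩ = 92.87 meV, ⟨E²⟩ = 16850 meV².
C_V/k_B = (⟨E²⟩ − ⟨E⟩²)/(kT)² = (16850 − 8625)/13340 = 0.62.

0.62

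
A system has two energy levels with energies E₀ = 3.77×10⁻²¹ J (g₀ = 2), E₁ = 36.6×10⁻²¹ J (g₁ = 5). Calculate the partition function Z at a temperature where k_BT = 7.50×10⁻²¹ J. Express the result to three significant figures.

Z = 1.25

Eᵢ/kT = 0.50267, 4.8800.
Z = Σ gᵢe^(−Eᵢ/kT) = 2·e^(−0.50267) + 5·e^(−4.8800) = 1.2098 + 0.037985 = 1.2478.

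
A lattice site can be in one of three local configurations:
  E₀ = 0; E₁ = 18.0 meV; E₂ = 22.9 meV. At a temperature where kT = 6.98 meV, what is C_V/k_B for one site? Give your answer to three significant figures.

0.734

Eᵢ/kT = 0, 2.5788, 3.2808.
Z = Σ e^(−Eᵢ/kT) = e^(−0) + e^(−2.5788) + e^(−3.2808) = 1.0000 + 0.075865 + 0.037598 = 1.1135.
⟨E⟩ = 1.9996 meV, ⟨E²⟩ = 39.782 meV².
C_V/k_B = (⟨E²⟩ − ⟨E⟩²)/(kT)² = (39.782 − 3.9984)/48.720 = 0.734.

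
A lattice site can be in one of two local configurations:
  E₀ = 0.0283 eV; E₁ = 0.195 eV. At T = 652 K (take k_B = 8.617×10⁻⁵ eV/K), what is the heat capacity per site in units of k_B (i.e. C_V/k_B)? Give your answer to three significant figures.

k_BT = 8.617×10⁻⁵ × 652 K = 0.056183 eV.
Eᵢ/kT = 0.50371, 3.4708.
Z = Σ e^(−Eᵢ/kT) = e^(−0.50371) + e^(−3.4708) = 0.60428 + 0.031092 = 0.63537.
⟨E⟩ = 0.036458 eV, ⟨E²⟩ = 0.0026225 eV².
C_V/k_B = (⟨E²⟩ − ⟨E⟩²)/(kT)² = (0.0026225 − 0.0013292)/0.0031565 = 0.410.

0.410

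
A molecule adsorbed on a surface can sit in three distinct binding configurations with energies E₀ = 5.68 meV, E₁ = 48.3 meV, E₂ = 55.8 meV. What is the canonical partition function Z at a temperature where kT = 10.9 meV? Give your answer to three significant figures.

Z = 0.612

Eᵢ/kT = 0.52110, 4.4312, 5.1193.
Z = Σ e^(−Eᵢ/kT) = e^(−0.52110) + e^(−4.4312) + e^(−5.1193) = 0.59387 + 0.011900 + 0.0059802 = 0.61175.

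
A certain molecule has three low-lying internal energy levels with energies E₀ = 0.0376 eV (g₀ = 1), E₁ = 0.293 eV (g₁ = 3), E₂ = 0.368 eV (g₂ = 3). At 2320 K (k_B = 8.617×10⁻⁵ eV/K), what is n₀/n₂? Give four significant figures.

1.740

k_BT = 8.617×10⁻⁵ × 2320 K = 0.199914 eV.
n₀/n₂ = (g₀/g₂) exp[−(E₀−E₂)/kT] = (1/3) × exp(−(-0.3304 eV)/(0.199914 eV)) = (1/3) × exp(1.65271) = 1.740.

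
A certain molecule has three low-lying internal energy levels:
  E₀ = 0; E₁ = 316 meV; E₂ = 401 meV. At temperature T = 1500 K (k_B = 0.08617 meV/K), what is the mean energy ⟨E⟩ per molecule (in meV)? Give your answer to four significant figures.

k_BT = 0.08617 × 1500 K = 129.255 meV.
Eᵢ/kT = 0, 2.44478, 3.10239.
Z = Σ e^(−Eᵢ/kT) = e^(−0) + e^(−2.44478) + e^(−3.10239) = 1.00000 + 0.0867452 + 0.0449417 = 1.13169.
⟨E⟩ = Σ Eᵢ e^(−Eᵢ/kT) / Z = (0·1.00000 + 316·0.0867452 + 401·0.0449417) / 1.13169 = 40.15 meV.

40.15 meV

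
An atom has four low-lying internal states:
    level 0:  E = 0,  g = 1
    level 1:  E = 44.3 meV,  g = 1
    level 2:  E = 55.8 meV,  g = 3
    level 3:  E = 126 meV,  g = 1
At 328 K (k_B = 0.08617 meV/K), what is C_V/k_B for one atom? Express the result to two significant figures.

0.91

k_BT = 0.08617 × 328 K = 28.26 meV.
Eᵢ/kT = 0, 1.568, 1.975, 4.459.
Z = Σ gᵢe^(−Eᵢ/kT) = 1·e^(−0) + 1·e^(−1.568) + 3·e^(−1.975) + 1·e^(−4.459) = 1.000 + 0.2085 + 0.4163 + 0.01157 = 1.636.
⟨E⟩ = 20.74 meV, ⟨E²⟩ = 1155 meV².
C_V/k_B = (⟨E²⟩ − ⟨E⟩²)/(kT)² = (1155 − 430.1)/798.6 = 0.91.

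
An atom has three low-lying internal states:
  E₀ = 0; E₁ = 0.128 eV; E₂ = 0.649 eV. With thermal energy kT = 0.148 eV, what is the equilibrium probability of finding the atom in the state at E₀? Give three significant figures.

0.698

Eᵢ/kT = 0, 0.86486, 4.3851.
Z = Σ e^(−Eᵢ/kT) = e^(−0) + e^(−0.86486) + e^(−4.3851) = 1.0000 + 0.42111 + 0.012462 = 1.4336.
P₀ = e^(−E₀/kT) / Z = 1.0000/1.4336 = 0.698.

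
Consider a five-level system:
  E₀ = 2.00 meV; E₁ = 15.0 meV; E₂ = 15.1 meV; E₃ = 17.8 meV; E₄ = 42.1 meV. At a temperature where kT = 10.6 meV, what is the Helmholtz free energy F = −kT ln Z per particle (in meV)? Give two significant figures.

Eᵢ/kT = 0.1887, 1.415, 1.425, 1.679, 3.972.
Z = Σ e^(−Eᵢ/kT) = e^(−0.1887) + e^(−1.415) + e^(−1.425) + e^(−1.679) + e^(−3.972) = 0.8280 + 0.2429 + 0.2405 + 0.1866 + 0.01884 = 1.517.
F = −kT ln Z = −10.6 × ln(1.517) = −10.6 × 0.4167 = -4.4 meV.

-4.4 meV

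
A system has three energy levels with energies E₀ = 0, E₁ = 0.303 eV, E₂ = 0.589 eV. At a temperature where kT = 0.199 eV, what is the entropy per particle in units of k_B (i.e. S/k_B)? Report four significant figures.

Eᵢ/kT = 0, 1.52261, 2.95980.
Z = Σ e^(−Eᵢ/kT) = e^(−0) + e^(−1.52261) + e^(−2.95980) = 1.00000 + 0.218142 + 0.0518293 = 1.26997.
⟨E⟩ = Σ EᵢPᵢ = 0.0760841 eV.
S/k_B = ln Z + ⟨E⟩/kT = ln(1.26997) + 0.0760841/0.199 = 0.238993 + 0.382332 = 0.6213.

0.6213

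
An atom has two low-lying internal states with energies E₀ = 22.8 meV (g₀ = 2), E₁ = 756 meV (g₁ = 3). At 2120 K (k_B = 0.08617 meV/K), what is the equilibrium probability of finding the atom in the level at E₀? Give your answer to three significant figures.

0.974

k_BT = 0.08617 × 2120 K = 182.68 meV.
Eᵢ/kT = 0.12481, 4.1384.
Z = Σ gᵢe^(−Eᵢ/kT) = 2·e^(−0.12481) + 3·e^(−4.1384) = 1.7653 + 0.047845 = 1.8131.
P₀ = g₀ e^(−E₀/kT) / Z = 1.7653/1.8131 = 0.974.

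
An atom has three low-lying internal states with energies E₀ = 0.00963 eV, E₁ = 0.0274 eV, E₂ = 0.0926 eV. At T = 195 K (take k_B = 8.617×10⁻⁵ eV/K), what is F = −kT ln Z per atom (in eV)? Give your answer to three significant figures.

k_BT = 8.617×10⁻⁵ × 195 K = 0.016803 eV.
Eᵢ/kT = 0.57311, 1.6307, 5.5109.
Z = Σ e^(−Eᵢ/kT) = e^(−0.57311) + e^(−1.6307) + e^(−5.5109) = 0.56377 + 0.19579 + 0.0040425 = 0.76360.
F = −kT ln Z = −0.016803 × ln(0.76360) = −0.016803 × -0.26971 = 0.00453 eV.

0.00453 eV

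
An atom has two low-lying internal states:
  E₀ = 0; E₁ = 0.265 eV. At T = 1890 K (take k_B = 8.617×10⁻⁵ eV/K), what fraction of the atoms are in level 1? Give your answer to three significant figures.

k_BT = 8.617×10⁻⁵ × 1890 K = 0.16286 eV.
Eᵢ/kT = 0, 1.6272.
Z = Σ e^(−Eᵢ/kT) = e^(−0) + e^(−1.6272) = 1.0000 + 0.19648 = 1.1965.
P₁ = e^(−E₁/kT) / Z = 0.19648/1.1965 = 0.164.

0.164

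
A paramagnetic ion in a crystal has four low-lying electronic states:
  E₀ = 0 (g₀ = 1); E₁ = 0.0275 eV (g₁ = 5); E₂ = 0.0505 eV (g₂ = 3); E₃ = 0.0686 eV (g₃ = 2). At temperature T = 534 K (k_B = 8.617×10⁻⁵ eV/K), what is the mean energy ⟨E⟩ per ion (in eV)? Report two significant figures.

k_BT = 8.617×10⁻⁵ × 534 K = 0.04601 eV.
Eᵢ/kT = 0, 0.5977, 1.098, 1.491.
Z = Σ gᵢe^(−Eᵢ/kT) = 1·e^(−0) + 5·e^(−0.5977) + 3·e^(−1.098) + 2·e^(−1.491) = 1.000 + 2.750 + 1.001 + 0.4503 = 5.201.
⟨E⟩ = Σ Eᵢ gᵢe^(−Eᵢ/kT) / Z = (0·1.000 + 0.0275·2.750 + 0.0505·1.001 + 0.0686·0.4503) / 5.201 = 0.030 eV.

0.030 eV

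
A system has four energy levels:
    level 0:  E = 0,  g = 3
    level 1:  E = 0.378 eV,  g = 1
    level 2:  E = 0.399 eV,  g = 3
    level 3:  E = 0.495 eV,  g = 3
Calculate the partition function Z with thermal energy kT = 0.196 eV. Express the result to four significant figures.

Eᵢ/kT = 0, 1.92857, 2.03571, 2.52551.
Z = Σ gᵢe^(−Eᵢ/kT) = 3·e^(−0) + 1·e^(−1.92857) + 3·e^(−2.03571) + 3·e^(−2.52551) = 3.00000 + 0.145356 + 0.391763 + 0.240052 = 3.77717.

Z = 3.777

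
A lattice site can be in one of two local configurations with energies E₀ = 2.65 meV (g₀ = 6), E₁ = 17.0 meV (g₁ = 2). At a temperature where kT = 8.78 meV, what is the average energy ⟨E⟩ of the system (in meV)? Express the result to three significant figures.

3.53 meV

Eᵢ/kT = 0.30182, 1.9362.
Z = Σ gᵢe^(−Eᵢ/kT) = 6·e^(−0.30182) + 2·e^(−1.9362) = 4.4368 + 0.28850 = 4.7253.
⟨E⟩ = Σ Eᵢ gᵢe^(−Eᵢ/kT) / Z = (2.65·4.4368 + 17.0·0.28850) / 4.7253 = 3.53 meV.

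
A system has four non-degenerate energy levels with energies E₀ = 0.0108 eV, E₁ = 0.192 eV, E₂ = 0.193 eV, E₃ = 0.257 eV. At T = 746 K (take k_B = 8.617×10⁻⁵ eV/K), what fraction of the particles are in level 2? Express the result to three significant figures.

k_BT = 8.617×10⁻⁵ × 746 K = 0.064283 eV.
Eᵢ/kT = 0.16801, 2.9868, 3.0023, 3.9979.
Z = Σ e^(−Eᵢ/kT) = e^(−0.16801) + e^(−2.9868) + e^(−3.0023) + e^(−3.9979) = 0.84535 + 0.050449 + 0.049673 + 0.018354 = 0.96383.
P₂ = e^(−E₂/kT) / Z = 0.049673/0.96383 = 0.0515.

0.0515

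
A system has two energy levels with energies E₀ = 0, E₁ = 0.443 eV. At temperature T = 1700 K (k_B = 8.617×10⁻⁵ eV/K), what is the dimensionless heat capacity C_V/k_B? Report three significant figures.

0.404

k_BT = 8.617×10⁻⁵ × 1700 K = 0.14649 eV.
Eᵢ/kT = 0, 3.0241.
Z = Σ e^(−Eᵢ/kT) = e^(−0) + e^(−3.0241) = 1.0000 + 0.048602 = 1.0486.
⟨E⟩ = 0.020533 eV, ⟨E²⟩ = 0.0090960 eV².
C_V/k_B = (⟨E²⟩ − ⟨E⟩²)/(kT)² = (0.0090960 − 0.00042160)/0.021459 = 0.404.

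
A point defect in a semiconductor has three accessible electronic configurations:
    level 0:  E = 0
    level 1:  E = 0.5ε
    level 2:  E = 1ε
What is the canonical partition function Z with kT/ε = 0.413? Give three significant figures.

Eᵢ/kT = 0, 1.2107, 2.4213.
Z = Σ e^(−Eᵢ/kT) = e^(−0) + e^(−1.2107) + e^(−2.4213) = 1.0000 + 0.29799 + 0.088806 = 1.3868.

Z = 1.39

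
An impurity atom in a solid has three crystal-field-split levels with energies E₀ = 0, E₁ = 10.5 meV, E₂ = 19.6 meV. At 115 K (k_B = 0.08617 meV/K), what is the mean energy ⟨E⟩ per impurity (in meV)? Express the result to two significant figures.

4.3 meV

k_BT = 0.08617 × 115 K = 9.910 meV.
Eᵢ/kT = 0, 1.060, 1.978.
Z = Σ e^(−Eᵢ/kT) = e^(−0) + e^(−1.060) + e^(−1.978) = 1.000 + 0.3465 + 0.1383 = 1.485.
⟨E⟩ = Σ Eᵢ e^(−Eᵢ/kT) / Z = (0·1.000 + 10.5·0.3465 + 19.6·0.1383) / 1.485 = 4.3 meV.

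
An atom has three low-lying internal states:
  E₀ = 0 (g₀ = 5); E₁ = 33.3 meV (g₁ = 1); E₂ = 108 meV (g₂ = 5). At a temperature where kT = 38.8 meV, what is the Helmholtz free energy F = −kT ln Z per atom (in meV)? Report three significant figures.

-67.8 meV

Eᵢ/kT = 0, 0.85825, 2.7835.
Z = Σ gᵢe^(−Eᵢ/kT) = 5·e^(−0) + 1·e^(−0.85825) + 5·e^(−2.7835) = 5.0000 + 0.42390 + 0.30911 = 5.7330.
F = −kT ln Z = −38.8 × ln(5.7330) = −38.8 × 1.7462 = -67.8 meV.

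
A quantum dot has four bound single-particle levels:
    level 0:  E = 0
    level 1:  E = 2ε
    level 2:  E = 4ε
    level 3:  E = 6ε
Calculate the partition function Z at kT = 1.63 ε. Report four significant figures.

Z = 1.404

Eᵢ/kT = 0, 1.22699, 2.45399, 3.68098.
Z = Σ e^(−Eᵢ/kT) = e^(−0) + e^(−1.22699) + e^(−2.45399) + e^(−3.68098) = 1.00000 + 0.293174 + 0.0859500 + 0.0251983 = 1.40432.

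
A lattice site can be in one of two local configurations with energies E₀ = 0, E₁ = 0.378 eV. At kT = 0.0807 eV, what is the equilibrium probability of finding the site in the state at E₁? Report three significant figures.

0.00916

Eᵢ/kT = 0, 4.6840.
Z = Σ e^(−Eᵢ/kT) = e^(−0) + e^(−4.6840) = 1.0000 + 0.0092420 = 1.0092.
P₁ = e^(−E₁/kT) / Z = 0.0092420/1.0092 = 0.00916.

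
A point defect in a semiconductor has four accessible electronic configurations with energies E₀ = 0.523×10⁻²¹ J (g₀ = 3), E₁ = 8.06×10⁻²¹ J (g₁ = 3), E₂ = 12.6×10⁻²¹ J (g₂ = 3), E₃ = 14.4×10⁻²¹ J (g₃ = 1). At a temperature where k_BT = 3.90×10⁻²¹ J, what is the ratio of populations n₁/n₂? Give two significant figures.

n₁/n₂ = (g₁/g₂) exp[−(E₁−E₂)/kT] = (3/3) × exp(−(-4.54 ×10⁻²¹ J)/(3.90 ×10⁻²¹ J)) = (3/3) × exp(1.164) = 3.2.

3.2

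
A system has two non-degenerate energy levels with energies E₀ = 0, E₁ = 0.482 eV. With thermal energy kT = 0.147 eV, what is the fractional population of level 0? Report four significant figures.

Eᵢ/kT = 0, 3.27891.
Z = Σ e^(−Eᵢ/kT) = e^(−0) + e^(−3.27891) = 1.00000 + 0.0376693 = 1.03767.
P₀ = e^(−E₀/kT) / Z = 1.00000/1.03767 = 0.9637.

0.9637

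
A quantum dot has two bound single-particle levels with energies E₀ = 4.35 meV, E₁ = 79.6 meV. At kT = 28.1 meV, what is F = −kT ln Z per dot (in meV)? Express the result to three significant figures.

2.48 meV

Eᵢ/kT = 0.15480, 2.8327.
Z = Σ e^(−Eᵢ/kT) = e^(−0.15480) + e^(−2.8327) = 0.85659 + 0.058854 = 0.91544.
F = −kT ln Z = −28.1 × ln(0.91544) = −28.1 × -0.088350 = 2.48 meV.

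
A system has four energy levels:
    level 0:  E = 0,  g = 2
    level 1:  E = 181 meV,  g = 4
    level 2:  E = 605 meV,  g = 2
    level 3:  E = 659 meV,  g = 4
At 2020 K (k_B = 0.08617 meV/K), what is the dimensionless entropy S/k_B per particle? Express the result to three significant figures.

k_BT = 0.08617 × 2020 K = 174.06 meV.
Eᵢ/kT = 0, 1.0399, 3.4758, 3.7861.
Z = Σ gᵢe^(−Eᵢ/kT) = 2·e^(−0) + 4·e^(−1.0399) + 2·e^(−3.4758) + 4·e^(−3.7861) = 2.0000 + 1.4140 + 0.061874 + 0.090736 = 3.5666.
⟨E⟩ = Σ EᵢPᵢ = 99.019 meV.
S/k_B = ln Z + ⟨E⟩/kT = ln(3.5666) + 99.019/174.06 = 1.2716 + 0.56888 = 1.84.

1.84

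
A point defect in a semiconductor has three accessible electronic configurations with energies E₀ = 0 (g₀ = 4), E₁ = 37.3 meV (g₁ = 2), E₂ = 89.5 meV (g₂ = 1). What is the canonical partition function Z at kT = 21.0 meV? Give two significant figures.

Z = 4.4

Eᵢ/kT = 0, 1.776, 4.262.
Z = Σ gᵢe^(−Eᵢ/kT) = 4·e^(−0) + 2·e^(−1.776) + 1·e^(−4.262) = 4.000 + 0.3386 + 0.01409 = 4.353.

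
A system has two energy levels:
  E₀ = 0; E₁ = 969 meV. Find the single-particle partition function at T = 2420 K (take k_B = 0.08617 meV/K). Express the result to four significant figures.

k_BT = 0.08617 × 2420 K = 208.531 meV.
Eᵢ/kT = 0, 4.64679.
Z = Σ e^(−Eᵢ/kT) = e^(−0) + e^(−4.64679) = 1.00000 + 0.00959234 = 1.00959.

Z = 1.010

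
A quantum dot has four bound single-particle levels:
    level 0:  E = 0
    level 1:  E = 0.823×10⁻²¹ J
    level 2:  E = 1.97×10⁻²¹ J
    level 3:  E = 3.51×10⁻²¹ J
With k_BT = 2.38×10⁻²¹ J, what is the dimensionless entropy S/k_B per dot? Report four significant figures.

1.262

Eᵢ/kT = 0, 0.345798, 0.827731, 1.47479.
Z = Σ e^(−Eᵢ/kT) = e^(−0) + e^(−0.345798) + e^(−0.827731) + e^(−1.47479) = 1.00000 + 0.707655 + 0.437040 + 0.228827 = 2.37352.
⟨E⟩ = Σ EᵢPᵢ = 0.946506 ×10⁻²¹ J.
S/k_B = ln Z + ⟨E⟩/kT = ln(2.37352) + 0.946506/2.38 = 0.864374 + 0.397692 = 1.262.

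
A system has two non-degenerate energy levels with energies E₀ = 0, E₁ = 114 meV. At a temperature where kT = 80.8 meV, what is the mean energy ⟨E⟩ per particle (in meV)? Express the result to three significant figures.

Eᵢ/kT = 0, 1.4109.
Z = Σ e^(−Eᵢ/kT) = e^(−0) + e^(−1.4109) = 1.0000 + 0.24392 = 1.2439.
⟨E⟩ = Σ Eᵢ e^(−Eᵢ/kT) / Z = (0·1.0000 + 114·0.24392) / 1.2439 = 22.4 meV.

22.4 meV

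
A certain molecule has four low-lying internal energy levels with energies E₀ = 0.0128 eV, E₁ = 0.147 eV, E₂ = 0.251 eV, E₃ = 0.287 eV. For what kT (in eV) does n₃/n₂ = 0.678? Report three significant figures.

n₃/n₂ = exp[−(E₃−E₂)/kT] = 0.678.
⇒ (E₃−E₂)/kT = ln(1/0.678) = ln(1.4749) = 0.38859.
kT = 0.036 eV / 0.38859 = 0.0926 eV.

0.0926 eV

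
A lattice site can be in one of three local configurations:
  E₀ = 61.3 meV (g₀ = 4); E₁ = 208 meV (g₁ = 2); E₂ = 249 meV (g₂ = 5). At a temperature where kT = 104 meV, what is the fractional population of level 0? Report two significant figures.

0.75

Eᵢ/kT = 0.5894, 2.000, 2.394.
Z = Σ gᵢe^(−Eᵢ/kT) = 4·e^(−0.5894) + 2·e^(−2.000) + 5·e^(−2.394) = 2.219 + 0.2707 + 0.4563 = 2.946.
P₀ = g₀ e^(−E₀/kT) / Z = 2.219/2.946 = 0.75.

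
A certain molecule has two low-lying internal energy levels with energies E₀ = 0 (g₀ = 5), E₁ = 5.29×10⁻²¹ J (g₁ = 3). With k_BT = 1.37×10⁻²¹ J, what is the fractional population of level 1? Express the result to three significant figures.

Eᵢ/kT = 0, 3.8613.
Z = Σ gᵢe^(−Eᵢ/kT) = 5·e^(−0) + 3·e^(−3.8613) = 5.0000 + 0.063122 = 5.0631.
P₁ = g₁ e^(−E₁/kT) / Z = 0.063122/5.0631 = 0.0125.

0.0125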